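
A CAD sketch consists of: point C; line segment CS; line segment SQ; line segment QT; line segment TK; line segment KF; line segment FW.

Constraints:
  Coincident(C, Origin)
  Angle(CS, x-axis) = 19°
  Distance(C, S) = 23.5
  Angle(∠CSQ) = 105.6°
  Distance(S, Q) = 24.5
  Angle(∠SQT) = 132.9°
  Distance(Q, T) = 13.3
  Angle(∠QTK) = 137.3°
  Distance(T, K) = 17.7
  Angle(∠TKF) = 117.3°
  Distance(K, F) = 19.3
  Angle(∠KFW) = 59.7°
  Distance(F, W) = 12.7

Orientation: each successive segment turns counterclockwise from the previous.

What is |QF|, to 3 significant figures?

37.2

C is at the origin; CS runs at 19.0° with length 23.5, so S = (22.2, 7.65). ∠CSQ = 105.6° gives SQ at 93.4° from the x-axis; with |SQ| = 24.5, Q = (20.8, 32.1). ∠SQT = 132.9° gives QT at 140° from the x-axis; with |QT| = 13.3, T = (10.5, 40.6). ∠QTK = 137.3° gives TK at -177° from the x-axis; with |TK| = 17.7, K = (-7.17, 39.6). ∠TKF = 117.3° gives KF at -114° from the x-axis; with |KF| = 19.3, F = (-15.0, 22.0). Then |QF| = |F − Q| = 37.2.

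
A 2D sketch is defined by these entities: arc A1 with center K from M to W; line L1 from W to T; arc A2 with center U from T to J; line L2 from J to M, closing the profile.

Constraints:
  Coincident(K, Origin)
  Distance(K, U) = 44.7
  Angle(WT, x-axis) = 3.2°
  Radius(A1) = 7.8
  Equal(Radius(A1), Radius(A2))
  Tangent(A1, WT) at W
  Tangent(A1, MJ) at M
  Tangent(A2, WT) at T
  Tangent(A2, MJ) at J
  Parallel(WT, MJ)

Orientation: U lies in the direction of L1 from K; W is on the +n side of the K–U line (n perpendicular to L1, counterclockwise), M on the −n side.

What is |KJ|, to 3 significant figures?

45.4

Tangency of A1 to both parallel lines with radius 7.8 puts W and M at K ± 7.8·n: W = (-0.435, 7.79), M = (0.435, -7.79). Equal radii place T and J the same way about U: T = U + 7.8·n = (44.2, 10.3), J = U − 7.8·n = (45.1, -5.29). Then |KJ| = |J − K| = 45.4.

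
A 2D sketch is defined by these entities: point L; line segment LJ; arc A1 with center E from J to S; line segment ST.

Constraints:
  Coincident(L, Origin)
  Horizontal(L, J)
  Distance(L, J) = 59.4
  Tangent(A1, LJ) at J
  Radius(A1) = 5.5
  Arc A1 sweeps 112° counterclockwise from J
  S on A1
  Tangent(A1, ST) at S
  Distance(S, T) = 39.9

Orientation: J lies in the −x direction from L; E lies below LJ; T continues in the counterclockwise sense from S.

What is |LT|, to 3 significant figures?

66.6

On A1, J sits at bearing 90° from E; a 112° counterclockwise sweep puts S at bearing 202°, so S = E + 5.5·(cos 202°, sin 202°) = (-64.5, -7.56). Tangency of A1 to ST means the radius ES is perpendicular to ST, so ST runs along (−sin 202°, cos 202°); with |ST| = 39.9, T = (-49.6, -44.6). Then |LT| = |T − L| = 66.6.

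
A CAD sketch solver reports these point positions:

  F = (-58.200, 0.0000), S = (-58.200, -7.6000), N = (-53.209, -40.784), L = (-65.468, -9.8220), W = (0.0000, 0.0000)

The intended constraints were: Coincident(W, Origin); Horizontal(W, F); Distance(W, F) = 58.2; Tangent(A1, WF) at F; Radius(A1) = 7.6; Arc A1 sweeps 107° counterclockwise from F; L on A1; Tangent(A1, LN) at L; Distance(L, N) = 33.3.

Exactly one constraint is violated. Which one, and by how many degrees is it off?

Tangent(A1, LN) at L — off by 4.60°.

W = (0.00, 0.00) ✓; W.y = 0.00, F.y = 0.00 ✓; |WF| = 58.20 ✓; ∠(SF, FW) = 90.00° ✓; |SF| = 7.600 ✓; bearing(S→L) − bearing(S→F) = 107.0° ✓; |SL| = 7.600 ✓; ∠(SL, LN) = 85.40° ✗; |LN| = 33.30 ✓.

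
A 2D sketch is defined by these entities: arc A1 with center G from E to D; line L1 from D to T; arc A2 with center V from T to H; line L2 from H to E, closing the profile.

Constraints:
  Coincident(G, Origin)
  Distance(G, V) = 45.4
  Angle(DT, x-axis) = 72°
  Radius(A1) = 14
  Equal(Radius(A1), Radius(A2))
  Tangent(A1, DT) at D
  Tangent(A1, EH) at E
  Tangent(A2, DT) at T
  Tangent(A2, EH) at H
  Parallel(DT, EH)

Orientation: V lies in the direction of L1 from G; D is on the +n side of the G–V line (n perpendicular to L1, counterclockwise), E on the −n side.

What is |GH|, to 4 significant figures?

47.51

Tangency of A1 to both parallel lines with radius 14.0 puts D and E at G ± 14.0·n: D = (-13.31, 4.326), E = (13.31, -4.326). Equal radii place T and H the same way about V: T = V + 14.0·n = (0.7146, 47.50), H = V − 14.0·n = (27.34, 38.85). Then |GH| = |H − G| = 47.51.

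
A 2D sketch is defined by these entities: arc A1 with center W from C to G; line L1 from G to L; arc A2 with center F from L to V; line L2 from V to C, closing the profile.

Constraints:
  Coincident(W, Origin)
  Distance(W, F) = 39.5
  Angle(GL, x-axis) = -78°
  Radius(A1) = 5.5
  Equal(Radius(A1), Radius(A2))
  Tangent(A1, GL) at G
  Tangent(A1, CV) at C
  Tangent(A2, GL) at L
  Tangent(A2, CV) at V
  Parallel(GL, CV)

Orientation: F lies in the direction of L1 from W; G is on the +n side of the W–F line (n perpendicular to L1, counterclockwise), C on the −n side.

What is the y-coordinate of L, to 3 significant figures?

-37.5

The slot axis is L1's direction at -78.0°, so u = (cos -78.0°, sin -78.0°) = (0.208, -0.978) and n = (−sin -78.0°, cos -78.0°) = (0.978, 0.208). W is at the origin and F lies 39.5 along u from W, so F = 39.5·u = (8.21, -38.6). Tangency of A1 to both parallel lines with radius 5.5 puts G and C at W ± 5.5·n: G = (5.38, 1.14), C = (-5.38, -1.14). Equal radii place L and V the same way about F: L = F + 5.5·n = (13.6, -37.5), V = F − 5.5·n = (2.83, -39.8). So L.y = -37.5.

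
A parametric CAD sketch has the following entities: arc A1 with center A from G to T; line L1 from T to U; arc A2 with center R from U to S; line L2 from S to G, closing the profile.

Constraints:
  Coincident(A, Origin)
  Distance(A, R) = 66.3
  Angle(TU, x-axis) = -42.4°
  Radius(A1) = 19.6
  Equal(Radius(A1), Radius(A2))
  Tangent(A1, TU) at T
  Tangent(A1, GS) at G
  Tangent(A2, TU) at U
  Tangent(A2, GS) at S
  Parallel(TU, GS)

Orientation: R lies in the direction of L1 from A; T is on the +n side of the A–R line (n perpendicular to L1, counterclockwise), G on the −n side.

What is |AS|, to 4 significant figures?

69.14

The slot axis is L1's direction at -42.4°, so u = (cos -42.4°, sin -42.4°) = (0.7385, -0.6743) and n = (−sin -42.4°, cos -42.4°) = (0.6743, 0.7385). A is at the origin and R lies 66.3 along u from A, so R = 66.3·u = (48.96, -44.71). Tangency of A1 to both parallel lines with radius 19.6 puts T and G at A ± 19.6·n: T = (13.22, 14.47), G = (-13.22, -14.47). Equal radii place U and S the same way about R: U = R + 19.6·n = (62.18, -30.23), S = R − 19.6·n = (35.74, -59.18). Then |AS| = |S − A| = 69.14.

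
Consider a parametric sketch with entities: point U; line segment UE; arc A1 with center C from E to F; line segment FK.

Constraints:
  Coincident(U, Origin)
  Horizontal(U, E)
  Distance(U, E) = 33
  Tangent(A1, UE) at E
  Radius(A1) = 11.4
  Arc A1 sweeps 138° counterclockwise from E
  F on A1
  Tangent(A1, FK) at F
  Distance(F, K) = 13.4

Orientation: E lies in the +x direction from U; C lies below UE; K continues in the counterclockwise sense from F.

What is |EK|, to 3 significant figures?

28.9

U is at the origin; UE is horizontal with |UE| = 33.0 and E on the +x side, so E = (33.0, 0.00). Tangency of A1 to UE means the radius CE is perpendicular to UE, so C = E + (0, -11.4) = (33.0, -11.4). On A1, E sits at bearing 90° from C; a 138° counterclockwise sweep puts F at bearing 228°, so F = C + 11.4·(cos 228°, sin 228°) = (25.4, -19.9). The tangent condition forces CF to be normal to FK, so FK runs along (−sin 228°, cos 228°); with |FK| = 13.4, K = (35.3, -28.8). Then |EK| = |K − E| = 28.9.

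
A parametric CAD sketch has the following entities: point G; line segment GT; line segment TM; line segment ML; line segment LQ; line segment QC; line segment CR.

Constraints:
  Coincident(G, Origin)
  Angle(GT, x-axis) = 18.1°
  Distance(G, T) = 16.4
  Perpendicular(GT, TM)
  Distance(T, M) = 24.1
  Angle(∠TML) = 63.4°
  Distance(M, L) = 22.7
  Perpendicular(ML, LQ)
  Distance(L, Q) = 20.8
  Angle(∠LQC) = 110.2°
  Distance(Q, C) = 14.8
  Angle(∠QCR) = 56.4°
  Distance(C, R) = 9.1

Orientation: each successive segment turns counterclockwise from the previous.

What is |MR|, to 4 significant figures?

20.25

G is at the origin; GT runs at 18.1° with length 16.4, so T = (15.59, 5.095). GT ⟂ TM, so TM runs at 108.1°; with |TM| = 24.1, M = (8.101, 28.00). ∠TML = 63.4° gives ML at -135.3° from the x-axis; with |ML| = 22.7, L = (-8.034, 12.04). ML is perpendicular to LQ, so LQ runs at -45.30°; with |LQ| = 20.8, Q = (6.597, -2.749). ∠LQC = 110.2° gives QC at 24.50° from the x-axis; with |QC| = 14.8, C = (20.06, 3.388). ∠QCR = 56.4° gives CR at 148.1° from the x-axis; with |CR| = 9.1, R = (12.34, 8.197). Then |MR| = |R − M| = 20.25.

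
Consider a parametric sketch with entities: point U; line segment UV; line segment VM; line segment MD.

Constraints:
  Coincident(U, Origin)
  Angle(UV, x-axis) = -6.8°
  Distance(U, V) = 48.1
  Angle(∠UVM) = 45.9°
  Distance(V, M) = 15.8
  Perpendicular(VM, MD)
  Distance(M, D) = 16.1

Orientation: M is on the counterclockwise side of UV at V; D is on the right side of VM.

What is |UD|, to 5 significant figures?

53.637

∠UVM = 45.9°, so VM runs at -6.8° + (180° − 45.9°) = 127.30° from the x-axis; with |VM| = 15.8, M = V + 15.8·(cos 127.30°, sin 127.30°) = (38.187, 6.8733). VM ⟂ MD; with |MD| = 16.1 on the right of VM, D = M + 16.1·(0.79547, 0.60599) = (50.994, 16.630). Then |UD| = |D − U| = 53.637.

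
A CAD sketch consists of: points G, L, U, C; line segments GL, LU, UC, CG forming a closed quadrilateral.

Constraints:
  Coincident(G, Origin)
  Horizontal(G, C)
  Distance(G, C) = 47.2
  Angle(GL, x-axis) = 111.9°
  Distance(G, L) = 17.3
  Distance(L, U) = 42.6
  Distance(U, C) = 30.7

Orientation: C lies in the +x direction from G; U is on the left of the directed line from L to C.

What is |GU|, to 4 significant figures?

44.36

G is at the origin; G and C share the same y with |GC| = 47.2 and C in +x, so C = (47.2, 0). GL runs at 111.9° with |GL| = 17.3, so L = (-6.453, 16.05). U is determined by |LU| = 42.6 and |UC| = 30.7 together: it lies at the intersection of circle(L, 42.6) and circle(C, 30.7). With |LC| = 56.00, the foot of the radical line on LC is 35.79 from L and the perpendicular offset is √(42.6² − 35.79²) = 23.11. Taking the left-of-LC solution: U = (34.46, 27.93).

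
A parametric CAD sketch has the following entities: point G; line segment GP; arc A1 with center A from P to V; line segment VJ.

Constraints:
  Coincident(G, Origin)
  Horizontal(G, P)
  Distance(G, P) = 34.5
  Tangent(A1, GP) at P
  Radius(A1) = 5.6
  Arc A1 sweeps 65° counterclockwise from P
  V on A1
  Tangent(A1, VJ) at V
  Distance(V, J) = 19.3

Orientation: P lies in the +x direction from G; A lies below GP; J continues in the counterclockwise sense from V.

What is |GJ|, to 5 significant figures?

29.696

G is at the origin; G and P share the same y with |GP| = 34.5 and P on the +x side, so P = (34.500, 0.0000). Tangency of A1 to GP means the radius AP is perpendicular to GP, so A = P + (0, -5.6) = (34.500, -5.6000). On A1, P sits at bearing 90° from A; a 65° counterclockwise sweep puts V at bearing 155°, so V = A + 5.6·(cos 155°, sin 155°) = (29.425, -3.2333). Tangency of A1 to VJ means the radius AV is perpendicular to VJ, so VJ runs along (−sin 155°, cos 155°); with |VJ| = 19.3, J = (21.268, -20.725). Then |GJ| = |J − G| = 29.696.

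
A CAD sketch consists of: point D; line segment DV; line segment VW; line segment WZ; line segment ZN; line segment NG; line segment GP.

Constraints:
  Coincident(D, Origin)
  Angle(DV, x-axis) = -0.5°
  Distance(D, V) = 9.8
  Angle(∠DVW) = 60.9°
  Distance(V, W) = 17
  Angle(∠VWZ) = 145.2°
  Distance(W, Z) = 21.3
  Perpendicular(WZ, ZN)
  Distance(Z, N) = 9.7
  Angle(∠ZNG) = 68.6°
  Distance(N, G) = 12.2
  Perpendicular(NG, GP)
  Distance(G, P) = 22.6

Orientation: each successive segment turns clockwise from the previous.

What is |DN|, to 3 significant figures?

26.8

D is at the origin; DV runs at -0.5° with length 9.8, so V = (9.80, -0.0855). ∠DVW = 60.9° gives VW at -120° from the x-axis; with |VW| = 17.0, W = (1.40, -14.9). ∠VWZ = 145.2° gives WZ at -154° from the x-axis; with |WZ| = 21.3, Z = (-17.8, -24.1). The perpendicularity gives ZN at right angles to WZ, so ZN runs at 116°; with |ZN| = 9.7, N = (-22.0, -15.3). Then |DN| = |N − D| = 26.8.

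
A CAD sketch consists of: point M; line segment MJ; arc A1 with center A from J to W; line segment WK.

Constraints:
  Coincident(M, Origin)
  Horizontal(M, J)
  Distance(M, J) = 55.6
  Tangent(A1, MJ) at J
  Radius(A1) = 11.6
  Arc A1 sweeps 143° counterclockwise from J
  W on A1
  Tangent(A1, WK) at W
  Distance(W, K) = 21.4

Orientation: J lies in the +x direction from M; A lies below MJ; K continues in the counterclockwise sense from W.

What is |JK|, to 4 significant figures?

35.22

On A1, J sits at bearing 90° from A; a 143° counterclockwise sweep puts W at bearing 233°, so W = A + 11.6·(cos 233°, sin 233°) = (48.62, -20.86). Since A1 is tangent to WK there, AW ⟂ WK, so WK runs along (−sin 233°, cos 233°); with |WK| = 21.4, K = (65.71, -33.74). Then |JK| = |K − J| = 35.22.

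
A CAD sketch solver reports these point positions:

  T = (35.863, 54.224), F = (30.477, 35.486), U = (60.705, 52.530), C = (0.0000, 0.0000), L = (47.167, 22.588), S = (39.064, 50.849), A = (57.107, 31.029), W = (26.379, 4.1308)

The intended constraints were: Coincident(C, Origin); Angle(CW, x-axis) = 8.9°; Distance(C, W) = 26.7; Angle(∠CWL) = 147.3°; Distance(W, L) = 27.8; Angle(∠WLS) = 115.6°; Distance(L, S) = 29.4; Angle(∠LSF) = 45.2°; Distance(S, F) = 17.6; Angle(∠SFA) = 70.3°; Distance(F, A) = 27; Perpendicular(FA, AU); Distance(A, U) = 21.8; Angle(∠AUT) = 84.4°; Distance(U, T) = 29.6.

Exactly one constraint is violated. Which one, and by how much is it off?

Distance(U, T) = 29.6 — off by 4.70.

C = (0.00, 0.00) ✓; CW at 8.900° ✓; |CW| = 26.70 ✓; ∠CWL = 147.3° ✓; |WL| = 27.80 ✓; ∠WLS = 115.6° ✓; |LS| = 29.40 ✓; ∠LSF = 45.20° ✓; |SF| = 17.60 ✓; ∠SFA = 70.30° ✓; |FA| = 27.00 ✓; ∠(FA, AU) = 90.00° ✓; |AU| = 21.80 ✓; ∠AUT = 84.40° ✓; |UT| = 24.90 ✗.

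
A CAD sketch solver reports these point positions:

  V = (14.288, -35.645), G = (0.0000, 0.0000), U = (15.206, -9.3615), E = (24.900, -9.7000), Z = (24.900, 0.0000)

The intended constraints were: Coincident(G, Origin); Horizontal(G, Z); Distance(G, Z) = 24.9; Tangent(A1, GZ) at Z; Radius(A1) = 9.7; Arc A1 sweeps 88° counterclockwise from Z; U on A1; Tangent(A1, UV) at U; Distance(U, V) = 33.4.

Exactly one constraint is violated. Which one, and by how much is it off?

Distance(U, V) = 33.4 — off by 7.10.

G = (0.00, 0.00) ✓; G.y = 0.00, Z.y = 0.00 ✓; |GZ| = 24.90 ✓; ∠(EZ, ZG) = 90.00° ✓; |EZ| = 9.700 ✓; bearing(E→U) − bearing(E→Z) = 88.00° ✓; |EU| = 9.700 ✓; ∠(EU, UV) = 90.00° ✓; |UV| = 26.30 ✗.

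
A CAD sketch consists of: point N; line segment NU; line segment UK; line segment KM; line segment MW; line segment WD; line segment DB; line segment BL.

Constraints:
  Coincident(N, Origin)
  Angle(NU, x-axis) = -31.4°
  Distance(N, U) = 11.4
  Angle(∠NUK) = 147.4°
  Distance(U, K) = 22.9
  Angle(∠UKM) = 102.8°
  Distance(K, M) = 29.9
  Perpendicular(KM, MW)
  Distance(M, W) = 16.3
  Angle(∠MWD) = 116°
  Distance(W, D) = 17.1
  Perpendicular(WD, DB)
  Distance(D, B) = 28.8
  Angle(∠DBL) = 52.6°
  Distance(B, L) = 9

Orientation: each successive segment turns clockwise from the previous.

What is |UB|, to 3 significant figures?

25.4

∠MWD = 116.0° gives WD at 64.8° from the x-axis; with |WD| = 17.1, D = (-6.47, -17.1). WD is perpendicular to DB, so DB runs at -25.2°; with |DB| = 28.8, B = (19.6, -29.3). Then |UB| = |B − U| = 25.4.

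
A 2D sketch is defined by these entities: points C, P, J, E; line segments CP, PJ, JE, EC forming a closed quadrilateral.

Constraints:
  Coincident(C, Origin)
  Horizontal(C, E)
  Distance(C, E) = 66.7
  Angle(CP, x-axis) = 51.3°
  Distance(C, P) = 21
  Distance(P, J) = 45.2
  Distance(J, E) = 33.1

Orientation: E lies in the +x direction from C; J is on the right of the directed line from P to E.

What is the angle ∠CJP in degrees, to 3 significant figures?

27.0°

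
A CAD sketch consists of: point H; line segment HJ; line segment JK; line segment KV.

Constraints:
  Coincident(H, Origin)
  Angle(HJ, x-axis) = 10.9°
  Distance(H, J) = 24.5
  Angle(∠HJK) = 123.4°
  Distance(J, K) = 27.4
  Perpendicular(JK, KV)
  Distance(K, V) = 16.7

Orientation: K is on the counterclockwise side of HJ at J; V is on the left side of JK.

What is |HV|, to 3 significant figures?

41.1

H is at the origin; HJ runs at 10.9° with length 24.5, so J = 24.5·(cos 10.9°, sin 10.9°) = (24.1, 4.63). ∠HJK = 123.4°, so JK runs at 10.9° + (180° − 123.4°) = 67.5° from the x-axis; with |JK| = 27.4, K = J + 27.4·(cos 67.5°, sin 67.5°) = (34.5, 29.9). The perpendicularity gives KV at right angles to JK; with |KV| = 16.7 on the left of JK, V = K + 16.7·(-0.924, 0.383) = (19.1, 36.3). Then |HV| = |V − H| = 41.1.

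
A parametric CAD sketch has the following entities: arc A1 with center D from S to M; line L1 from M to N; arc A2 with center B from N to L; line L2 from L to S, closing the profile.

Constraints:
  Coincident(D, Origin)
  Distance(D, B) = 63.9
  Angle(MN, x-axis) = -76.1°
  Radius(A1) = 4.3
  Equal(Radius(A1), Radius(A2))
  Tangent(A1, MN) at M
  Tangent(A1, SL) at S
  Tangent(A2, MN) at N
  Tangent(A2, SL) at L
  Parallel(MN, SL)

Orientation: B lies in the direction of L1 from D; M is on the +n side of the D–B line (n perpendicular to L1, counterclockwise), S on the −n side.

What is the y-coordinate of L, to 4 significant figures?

-63.06

Tangency of A1 to both parallel lines with radius 4.3 puts M and S at D ± 4.3·n: M = (4.174, 1.033), S = (-4.174, -1.033). Equal radii place N and L the same way about B: N = B + 4.3·n = (19.52, -61.00), L = B − 4.3·n = (11.18, -63.06). So L.y = -63.06.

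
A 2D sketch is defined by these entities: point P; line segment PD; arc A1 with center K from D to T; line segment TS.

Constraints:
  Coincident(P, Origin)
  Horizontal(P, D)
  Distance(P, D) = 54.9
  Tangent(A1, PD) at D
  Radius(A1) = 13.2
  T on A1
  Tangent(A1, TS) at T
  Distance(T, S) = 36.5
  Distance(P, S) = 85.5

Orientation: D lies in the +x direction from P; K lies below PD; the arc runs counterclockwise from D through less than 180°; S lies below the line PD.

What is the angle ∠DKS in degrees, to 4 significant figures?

156.9°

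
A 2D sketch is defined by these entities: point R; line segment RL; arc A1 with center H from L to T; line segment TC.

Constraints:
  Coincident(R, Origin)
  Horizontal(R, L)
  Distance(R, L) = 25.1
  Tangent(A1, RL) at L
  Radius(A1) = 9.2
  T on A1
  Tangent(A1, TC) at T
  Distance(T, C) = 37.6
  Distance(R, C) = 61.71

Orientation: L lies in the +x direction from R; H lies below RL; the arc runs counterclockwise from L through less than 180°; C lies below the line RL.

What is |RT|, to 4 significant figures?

24.19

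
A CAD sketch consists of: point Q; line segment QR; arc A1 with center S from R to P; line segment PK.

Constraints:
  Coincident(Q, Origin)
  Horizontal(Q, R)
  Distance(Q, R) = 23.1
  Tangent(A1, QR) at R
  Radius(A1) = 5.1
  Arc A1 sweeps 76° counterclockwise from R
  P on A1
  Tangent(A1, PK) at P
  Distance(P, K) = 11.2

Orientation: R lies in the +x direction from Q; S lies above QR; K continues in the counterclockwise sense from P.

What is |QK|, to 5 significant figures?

34.105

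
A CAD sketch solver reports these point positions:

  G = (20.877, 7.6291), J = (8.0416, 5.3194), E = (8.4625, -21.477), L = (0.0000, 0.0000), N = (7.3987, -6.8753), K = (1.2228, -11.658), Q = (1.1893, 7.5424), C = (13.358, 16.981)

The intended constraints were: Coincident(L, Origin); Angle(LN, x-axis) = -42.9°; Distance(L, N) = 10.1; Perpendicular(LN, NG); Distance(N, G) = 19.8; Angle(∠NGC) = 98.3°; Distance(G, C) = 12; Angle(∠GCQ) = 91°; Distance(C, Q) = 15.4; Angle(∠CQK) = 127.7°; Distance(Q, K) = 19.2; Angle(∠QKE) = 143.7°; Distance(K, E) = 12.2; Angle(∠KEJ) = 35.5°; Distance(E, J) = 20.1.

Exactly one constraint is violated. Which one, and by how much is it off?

Distance(E, J) = 20.1 — off by 6.70.

L = (0.00, 0.00) ✓; LN at -42.90° ✓; |LN| = 10.10 ✓; ∠(LN, NG) = 90.00° ✓; |NG| = 19.80 ✓; ∠NGC = 98.30° ✓; |GC| = 12.00 ✓; ∠GCQ = 91.00° ✓; |CQ| = 15.40 ✓; ∠CQK = 127.7° ✓; |QK| = 19.20 ✓; ∠QKE = 143.7° ✓; |KE| = 12.20 ✓; ∠KEJ = 35.50° ✓; |EJ| = 26.80 ✗.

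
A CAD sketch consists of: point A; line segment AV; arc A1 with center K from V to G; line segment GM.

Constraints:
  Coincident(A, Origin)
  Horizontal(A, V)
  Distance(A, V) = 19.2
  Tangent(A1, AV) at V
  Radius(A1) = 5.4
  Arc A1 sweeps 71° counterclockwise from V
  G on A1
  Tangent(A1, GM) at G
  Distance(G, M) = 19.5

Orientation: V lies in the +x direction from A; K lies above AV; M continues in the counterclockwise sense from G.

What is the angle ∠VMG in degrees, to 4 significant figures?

8.419°

On A1, V sits at bearing -90° from K; a 71° counterclockwise sweep puts G at bearing -19°, so G = K + 5.4·(cos -19°, sin -19°) = (24.31, 3.642). Since A1 is tangent to GM there, KG ⟂ GM, so GM runs along (−sin -19°, cos -19°); with |GM| = 19.5, M = (30.65, 22.08). Then cos ∠VMG = MV·MG / (|MV||MG|), giving 8.419°.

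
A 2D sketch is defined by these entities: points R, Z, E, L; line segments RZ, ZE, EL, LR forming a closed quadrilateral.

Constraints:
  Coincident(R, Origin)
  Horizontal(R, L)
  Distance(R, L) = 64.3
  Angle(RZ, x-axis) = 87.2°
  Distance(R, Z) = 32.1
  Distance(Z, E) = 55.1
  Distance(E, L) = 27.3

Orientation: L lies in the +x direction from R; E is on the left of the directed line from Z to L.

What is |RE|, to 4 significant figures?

62.10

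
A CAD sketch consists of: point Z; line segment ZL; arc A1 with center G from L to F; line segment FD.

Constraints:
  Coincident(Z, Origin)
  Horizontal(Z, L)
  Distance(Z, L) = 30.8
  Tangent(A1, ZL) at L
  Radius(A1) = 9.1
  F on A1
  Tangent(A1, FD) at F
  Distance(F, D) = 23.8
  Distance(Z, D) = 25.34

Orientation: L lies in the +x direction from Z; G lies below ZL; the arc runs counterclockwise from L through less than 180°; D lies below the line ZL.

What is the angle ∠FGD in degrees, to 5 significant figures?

69.075°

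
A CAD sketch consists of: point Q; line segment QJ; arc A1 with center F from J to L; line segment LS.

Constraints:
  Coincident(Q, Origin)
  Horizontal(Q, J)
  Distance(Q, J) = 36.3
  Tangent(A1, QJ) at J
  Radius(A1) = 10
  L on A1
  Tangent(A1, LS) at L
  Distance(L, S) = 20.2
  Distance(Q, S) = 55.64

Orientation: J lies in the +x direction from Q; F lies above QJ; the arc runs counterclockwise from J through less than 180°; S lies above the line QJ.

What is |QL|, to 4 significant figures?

47.30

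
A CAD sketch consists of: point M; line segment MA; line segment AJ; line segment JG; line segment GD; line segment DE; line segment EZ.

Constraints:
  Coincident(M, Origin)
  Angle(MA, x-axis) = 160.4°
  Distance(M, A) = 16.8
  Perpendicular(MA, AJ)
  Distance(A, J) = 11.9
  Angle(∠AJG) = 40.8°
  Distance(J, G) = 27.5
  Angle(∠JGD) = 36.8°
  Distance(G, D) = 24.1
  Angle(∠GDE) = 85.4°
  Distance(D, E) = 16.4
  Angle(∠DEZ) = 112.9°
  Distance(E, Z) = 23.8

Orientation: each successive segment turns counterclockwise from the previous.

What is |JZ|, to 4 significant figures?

23.03

M is at the origin; MA runs at 160.4° with length 16.8, so A = (-15.83, 5.636). MA ⟂ AJ, so AJ runs at -109.6°; with |AJ| = 11.9, J = (-19.82, -5.575). ∠AJG = 40.8° gives JG at 29.60° from the x-axis; with |JG| = 27.5, G = (4.093, 8.009). ∠JGD = 36.8° gives GD at 172.8° from the x-axis; with |GD| = 24.1, D = (-19.82, 11.03). ∠GDE = 85.4° gives DE at -92.60° from the x-axis; with |DE| = 16.4, E = (-20.56, -5.354). ∠DEZ = 112.9° gives EZ at -25.50° from the x-axis; with |EZ| = 23.8, Z = (0.9203, -15.60). Then |JZ| = |Z − J| = 23.03.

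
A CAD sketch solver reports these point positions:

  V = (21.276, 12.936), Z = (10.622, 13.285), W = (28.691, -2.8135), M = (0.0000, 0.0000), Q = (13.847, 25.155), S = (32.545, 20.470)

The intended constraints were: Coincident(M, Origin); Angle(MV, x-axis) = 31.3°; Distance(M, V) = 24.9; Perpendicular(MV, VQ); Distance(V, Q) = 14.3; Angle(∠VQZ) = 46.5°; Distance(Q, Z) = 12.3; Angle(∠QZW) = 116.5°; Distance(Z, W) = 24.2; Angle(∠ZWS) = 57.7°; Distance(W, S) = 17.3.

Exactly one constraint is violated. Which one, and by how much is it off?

Distance(W, S) = 17.3 — off by 6.30.

M = (0.00, 0.00) ✓; MV at 31.30° ✓; |MV| = 24.90 ✓; ∠(MV, VQ) = 90.00° ✓; |VQ| = 14.30 ✓; ∠VQZ = 46.50° ✓; |QZ| = 12.30 ✓; ∠QZW = 116.5° ✓; |ZW| = 24.20 ✓; ∠ZWS = 57.70° ✓; |WS| = 23.60 ✗.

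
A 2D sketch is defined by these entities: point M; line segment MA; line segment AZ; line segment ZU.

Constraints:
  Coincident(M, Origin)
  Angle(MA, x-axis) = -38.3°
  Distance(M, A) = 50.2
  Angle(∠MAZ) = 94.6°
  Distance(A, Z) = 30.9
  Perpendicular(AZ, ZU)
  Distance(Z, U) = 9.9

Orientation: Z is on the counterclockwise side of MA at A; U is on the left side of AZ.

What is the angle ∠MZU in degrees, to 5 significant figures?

34.914°

M is at the origin; MA runs at -38.3° with length 50.2, so A = 50.2·(cos -38.3°, sin -38.3°) = (39.396, -31.113). ∠MAZ = 94.6°, so AZ runs at -38.3° + (180° − 94.6°) = 47.100° from the x-axis; with |AZ| = 30.9, Z = A + 30.9·(cos 47.100°, sin 47.100°) = (60.430, -8.4773). AZ ⟂ ZU; with |ZU| = 9.9 on the left of AZ, U = Z + 9.9·(-0.73254, 0.68072) = (53.178, -1.7382). Then cos ∠MZU = ZM·ZU / (|ZM||ZU|), giving 34.914°.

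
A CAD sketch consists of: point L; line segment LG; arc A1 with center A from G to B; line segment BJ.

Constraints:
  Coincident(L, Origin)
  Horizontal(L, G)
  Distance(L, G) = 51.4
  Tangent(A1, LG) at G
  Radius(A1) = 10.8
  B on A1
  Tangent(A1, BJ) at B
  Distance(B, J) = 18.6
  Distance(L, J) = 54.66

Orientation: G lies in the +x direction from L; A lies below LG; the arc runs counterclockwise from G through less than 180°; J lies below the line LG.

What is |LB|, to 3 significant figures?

42.9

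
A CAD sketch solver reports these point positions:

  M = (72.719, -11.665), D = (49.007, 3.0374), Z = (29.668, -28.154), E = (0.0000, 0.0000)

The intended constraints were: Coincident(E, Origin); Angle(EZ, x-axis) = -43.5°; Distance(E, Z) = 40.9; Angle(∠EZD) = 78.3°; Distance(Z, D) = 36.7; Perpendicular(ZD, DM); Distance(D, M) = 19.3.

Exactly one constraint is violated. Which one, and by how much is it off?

Distance(D, M) = 19.3 — off by 8.60.

E = (0.00, 0.00) ✓; EZ at -43.50° ✓; |EZ| = 40.90 ✓; ∠EZD = 78.30° ✓; |ZD| = 36.70 ✓; ∠(ZD, DM) = 90.00° ✓; |DM| = 27.90 ✗.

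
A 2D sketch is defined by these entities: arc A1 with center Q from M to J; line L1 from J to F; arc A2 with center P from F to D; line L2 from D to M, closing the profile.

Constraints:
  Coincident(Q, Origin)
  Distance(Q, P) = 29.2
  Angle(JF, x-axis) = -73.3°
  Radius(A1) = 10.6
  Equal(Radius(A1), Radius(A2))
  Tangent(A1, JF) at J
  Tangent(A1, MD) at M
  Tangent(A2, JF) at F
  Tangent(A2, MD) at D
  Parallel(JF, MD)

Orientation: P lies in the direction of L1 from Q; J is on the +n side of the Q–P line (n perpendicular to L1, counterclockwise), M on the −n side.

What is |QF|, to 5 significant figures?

31.064

The slot axis is L1's direction at -73.3°, so u = (cos -73.3°, sin -73.3°) = (0.28736, -0.95782) and n = (−sin -73.3°, cos -73.3°) = (0.95782, 0.28736). Q is at the origin and P lies 29.2 along u from Q, so P = 29.2·u = (8.3909, -27.968). Tangency of A1 to both parallel lines with radius 10.6 puts J and M at Q ± 10.6·n: J = (10.153, 3.0460), M = (-10.153, -3.0460). Equal radii place F and D the same way about P: F = P + 10.6·n = (18.544, -24.922), D = P − 10.6·n = (-1.7620, -31.014). Then |QF| = |F − Q| = 31.064.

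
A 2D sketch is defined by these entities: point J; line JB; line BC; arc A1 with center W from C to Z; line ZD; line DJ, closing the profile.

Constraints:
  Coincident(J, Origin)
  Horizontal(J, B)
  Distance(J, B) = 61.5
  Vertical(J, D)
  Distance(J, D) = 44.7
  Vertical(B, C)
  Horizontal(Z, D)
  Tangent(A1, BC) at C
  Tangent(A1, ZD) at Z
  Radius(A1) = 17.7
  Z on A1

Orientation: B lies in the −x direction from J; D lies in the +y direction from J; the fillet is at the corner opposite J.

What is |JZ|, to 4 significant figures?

62.58

J is at the origin; J and B share the same y with |JB| = 61.5 and B on the −x side, so B = (-61.50, 0.000). J and D share the same x with |JD| = 44.7 and D on the +y side, so D = (0.000, 44.70). The virtual corner opposite J is at (-61.50, 44.70). A1 meets BC tangentially, so WC is at right angles to BC and A1 meets ZD tangentially, so WZ is at right angles to ZD, with radius 17.7, so the center W sits 17.7 in from both sides at W = (-43.80, 27.00). That places the tangent points at C = (-61.50, 27.00) on BC and Z = (-43.80, 44.70) on ZD. Then |JZ| = |Z − J| = 62.58.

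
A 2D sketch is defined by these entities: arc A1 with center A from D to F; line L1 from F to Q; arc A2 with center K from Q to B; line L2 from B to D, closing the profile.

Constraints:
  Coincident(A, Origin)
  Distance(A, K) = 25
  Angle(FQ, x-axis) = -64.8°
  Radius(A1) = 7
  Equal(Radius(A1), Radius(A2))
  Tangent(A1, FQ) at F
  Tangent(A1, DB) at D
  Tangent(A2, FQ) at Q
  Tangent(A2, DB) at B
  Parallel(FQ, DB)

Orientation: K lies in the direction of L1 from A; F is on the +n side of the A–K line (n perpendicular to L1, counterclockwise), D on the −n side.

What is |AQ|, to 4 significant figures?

25.96

Tangency of A1 to both parallel lines with radius 7.0 puts F and D at A ± 7.0·n: F = (6.334, 2.980), D = (-6.334, -2.980). Equal radii place Q and B the same way about K: Q = K + 7.0·n = (16.98, -19.64), B = K − 7.0·n = (4.311, -25.60). Then |AQ| = |Q − A| = 25.96.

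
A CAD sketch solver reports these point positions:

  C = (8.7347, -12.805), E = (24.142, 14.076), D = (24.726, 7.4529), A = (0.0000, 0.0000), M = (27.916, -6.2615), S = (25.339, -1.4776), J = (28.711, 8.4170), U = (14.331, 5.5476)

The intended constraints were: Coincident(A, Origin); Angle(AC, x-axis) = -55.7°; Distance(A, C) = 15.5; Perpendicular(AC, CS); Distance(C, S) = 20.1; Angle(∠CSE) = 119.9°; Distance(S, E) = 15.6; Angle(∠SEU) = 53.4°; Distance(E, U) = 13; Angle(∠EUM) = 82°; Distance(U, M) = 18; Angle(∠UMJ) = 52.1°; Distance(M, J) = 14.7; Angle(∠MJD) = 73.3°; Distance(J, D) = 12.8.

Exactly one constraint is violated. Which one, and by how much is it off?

Distance(J, D) = 12.8 — off by 8.70.

A = (0.00, 0.00) ✓; AC at -55.70° ✓; |AC| = 15.50 ✓; ∠(AC, CS) = 90.00° ✓; |CS| = 20.10 ✓; ∠CSE = 119.9° ✓; |SE| = 15.60 ✓; ∠SEU = 53.40° ✓; |EU| = 13.00 ✓; ∠EUM = 82.00° ✓; |UM| = 18.00 ✓; ∠UMJ = 52.10° ✓; |MJ| = 14.70 ✓; ∠MJD = 73.30° ✓; |JD| = 4.100 ✗.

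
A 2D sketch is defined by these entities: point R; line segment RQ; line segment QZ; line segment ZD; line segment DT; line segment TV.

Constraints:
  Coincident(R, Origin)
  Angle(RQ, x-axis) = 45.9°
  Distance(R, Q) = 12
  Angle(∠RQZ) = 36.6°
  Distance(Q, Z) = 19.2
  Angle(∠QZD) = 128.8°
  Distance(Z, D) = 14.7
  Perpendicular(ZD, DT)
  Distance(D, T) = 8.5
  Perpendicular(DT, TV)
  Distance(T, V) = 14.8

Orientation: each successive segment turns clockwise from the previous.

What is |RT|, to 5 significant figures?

15.504

R is at the origin; RQ runs at 45.9° with length 12.0, so Q = (8.3510, 8.6175). ∠RQZ = 36.6° gives QZ at -97.500° from the x-axis; with |QZ| = 19.2, Z = (5.8449, -10.418). ∠QZD = 128.8° gives ZD at -148.70° from the x-axis; with |ZD| = 14.7, D = (-6.7157, -18.055). The perpendicularity gives DT at right angles to ZD, so DT runs at 121.30°; with |DT| = 8.5, T = (-11.132, -10.792). Then |RT| = |T − R| = 15.504.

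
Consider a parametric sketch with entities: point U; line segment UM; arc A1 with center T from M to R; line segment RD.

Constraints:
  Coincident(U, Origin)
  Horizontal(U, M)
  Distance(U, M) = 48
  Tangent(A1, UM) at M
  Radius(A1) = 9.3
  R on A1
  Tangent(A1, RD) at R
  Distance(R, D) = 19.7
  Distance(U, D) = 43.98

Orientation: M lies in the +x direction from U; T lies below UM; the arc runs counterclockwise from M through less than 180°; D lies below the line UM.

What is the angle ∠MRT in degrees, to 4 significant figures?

50.80°

U is at the origin; UM is horizontal with |UM| = 48.0 and M on the +x side, so M = (48.00, 0.000). A1 meets UM tangentially, so TM is at right angles to UM, so T = M + (0, -9.3) = (48.00, -9.300). Since TR ⟂ RD (tangency), |TD| = √(9.3² + 19.7²) = 21.78 regardless of where R sits on A1. So D lies on both circle(U, 43.98) and circle(T, 21.78); the below-UM intersection is D = (34.93, -26.73). R is the foot of the tangent from D: R = (38.89, -7.429).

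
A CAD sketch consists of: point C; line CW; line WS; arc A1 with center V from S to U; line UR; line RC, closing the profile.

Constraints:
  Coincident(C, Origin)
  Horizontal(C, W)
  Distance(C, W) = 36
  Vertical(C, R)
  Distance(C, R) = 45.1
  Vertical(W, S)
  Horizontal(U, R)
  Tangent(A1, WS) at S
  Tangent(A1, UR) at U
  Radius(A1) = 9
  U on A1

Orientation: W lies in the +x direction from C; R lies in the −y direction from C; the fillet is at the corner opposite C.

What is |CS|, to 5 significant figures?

50.982

C is at the origin; CW is horizontal with |CW| = 36.0 and W on the +x side, so W = (36.000, 0.0000). C and R share the same x with |CR| = 45.1 and R on the −y side, so R = (0.0000, -45.100). The virtual corner opposite C is at (36.000, -45.100). A1 meets WS tangentially, so VS is at right angles to WS and A1 meets UR tangentially, so VU is at right angles to UR, with radius 9.0, so the center V sits 9.0 in from both sides at V = (27.000, -36.100). That places the tangent points at S = (36.000, -36.100) on WS and U = (27.000, -45.100) on UR. Then |CS| = |S − C| = 50.982.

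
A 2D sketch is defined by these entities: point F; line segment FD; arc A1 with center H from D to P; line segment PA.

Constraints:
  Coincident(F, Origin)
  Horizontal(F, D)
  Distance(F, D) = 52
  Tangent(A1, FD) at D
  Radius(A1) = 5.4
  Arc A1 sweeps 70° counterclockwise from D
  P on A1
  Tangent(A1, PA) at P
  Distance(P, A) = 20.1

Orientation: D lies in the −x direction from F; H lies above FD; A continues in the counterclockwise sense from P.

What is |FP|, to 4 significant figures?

47.06

The tangent condition forces HD to be normal to FD, so H = D + (0, 5.4) = (-52.00, 5.400). On A1, D sits at bearing -90° from H; a 70° counterclockwise sweep puts P at bearing -20°, so P = H + 5.4·(cos -20°, sin -20°) = (-46.93, 3.553). Then |FP| = |P − F| = 47.06.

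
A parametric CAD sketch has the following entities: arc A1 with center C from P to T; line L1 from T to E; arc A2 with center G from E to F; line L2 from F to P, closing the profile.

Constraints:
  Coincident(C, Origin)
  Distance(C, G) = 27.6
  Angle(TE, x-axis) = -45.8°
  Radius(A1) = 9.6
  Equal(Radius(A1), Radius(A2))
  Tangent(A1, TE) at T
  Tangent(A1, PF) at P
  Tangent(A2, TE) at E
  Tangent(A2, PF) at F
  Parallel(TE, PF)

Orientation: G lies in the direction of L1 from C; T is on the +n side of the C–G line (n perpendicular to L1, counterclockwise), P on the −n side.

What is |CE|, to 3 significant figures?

29.2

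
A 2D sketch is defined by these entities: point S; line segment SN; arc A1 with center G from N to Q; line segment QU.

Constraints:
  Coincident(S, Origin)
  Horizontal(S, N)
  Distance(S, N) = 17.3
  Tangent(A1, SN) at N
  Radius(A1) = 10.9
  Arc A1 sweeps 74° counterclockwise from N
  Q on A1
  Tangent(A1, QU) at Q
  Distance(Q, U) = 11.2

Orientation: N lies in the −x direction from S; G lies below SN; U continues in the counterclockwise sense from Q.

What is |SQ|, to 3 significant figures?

28.9

S is at the origin; SN is horizontal with |SN| = 17.3 and N on the −x side, so N = (-17.3, 0.00). Tangency of A1 to SN means the radius GN is perpendicular to SN, so G = N + (0, -10.9) = (-17.3, -10.9). On A1, N sits at bearing 90° from G; a 74° counterclockwise sweep puts Q at bearing 164°, so Q = G + 10.9·(cos 164°, sin 164°) = (-27.8, -7.90). Then |SQ| = |Q − S| = 28.9.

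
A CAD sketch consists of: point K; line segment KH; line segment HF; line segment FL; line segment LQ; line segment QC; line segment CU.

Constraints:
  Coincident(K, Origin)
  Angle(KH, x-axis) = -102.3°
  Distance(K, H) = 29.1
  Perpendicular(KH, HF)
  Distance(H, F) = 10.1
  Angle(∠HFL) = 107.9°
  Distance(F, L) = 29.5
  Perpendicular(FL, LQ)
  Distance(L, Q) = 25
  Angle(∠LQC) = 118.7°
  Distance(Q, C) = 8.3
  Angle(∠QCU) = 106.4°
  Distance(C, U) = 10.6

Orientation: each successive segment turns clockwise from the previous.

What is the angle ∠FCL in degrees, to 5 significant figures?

51.572°

K is at the origin; KH runs at -102.3° with length 29.1, so H = (-6.1992, -28.432). KH ⟂ HF, so HF runs at 167.70°; with |HF| = 10.1, F = (-16.067, -26.280). ∠HFL = 107.9° gives FL at 95.600° from the x-axis; with |FL| = 29.5, L = (-18.946, 3.0788). The perpendicularity gives LQ at right angles to FL, so LQ runs at 5.6000°; with |LQ| = 25.0, Q = (5.9346, 5.5184). ∠LQC = 118.7° gives QC at -55.700° from the x-axis; with |QC| = 8.3, C = (10.612, -1.3383). Then cos ∠FCL = CF·CL / (|CF||CL|), giving 51.572°.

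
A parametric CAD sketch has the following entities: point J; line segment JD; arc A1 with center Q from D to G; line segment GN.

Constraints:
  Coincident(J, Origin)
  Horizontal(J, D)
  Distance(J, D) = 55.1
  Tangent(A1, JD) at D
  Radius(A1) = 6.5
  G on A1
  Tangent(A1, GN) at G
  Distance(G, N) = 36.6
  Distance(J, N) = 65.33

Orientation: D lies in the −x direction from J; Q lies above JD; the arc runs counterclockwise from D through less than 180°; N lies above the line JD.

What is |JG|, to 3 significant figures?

49.0

Checks: |QG| = 6.500 ✓; ∠(QG, GN) = 90.00° ✓; |GN| = 36.60 ✓; |JN| = 65.33 ✓.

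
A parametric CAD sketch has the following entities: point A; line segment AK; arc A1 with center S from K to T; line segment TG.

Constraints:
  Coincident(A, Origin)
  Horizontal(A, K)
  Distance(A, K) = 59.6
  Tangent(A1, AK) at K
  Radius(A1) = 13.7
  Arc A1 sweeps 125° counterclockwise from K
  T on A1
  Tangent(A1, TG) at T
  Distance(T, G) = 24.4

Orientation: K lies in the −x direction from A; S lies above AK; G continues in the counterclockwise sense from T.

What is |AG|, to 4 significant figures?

74.94

A is at the origin; AK is horizontal with |AK| = 59.6 and K on the −x side, so K = (-59.60, 0.000). Since A1 is tangent to AK there, SK ⟂ AK, so S = K + (0, 13.7) = (-59.60, 13.70). On A1, K sits at bearing -90° from S; a 125° counterclockwise sweep puts T at bearing 35°, so T = S + 13.7·(cos 35°, sin 35°) = (-48.38, 21.56). Tangency of A1 to TG means the radius ST is perpendicular to TG, so TG runs along (−sin 35°, cos 35°); with |TG| = 24.4, G = (-62.37, 41.55). Then |AG| = |G − A| = 74.94.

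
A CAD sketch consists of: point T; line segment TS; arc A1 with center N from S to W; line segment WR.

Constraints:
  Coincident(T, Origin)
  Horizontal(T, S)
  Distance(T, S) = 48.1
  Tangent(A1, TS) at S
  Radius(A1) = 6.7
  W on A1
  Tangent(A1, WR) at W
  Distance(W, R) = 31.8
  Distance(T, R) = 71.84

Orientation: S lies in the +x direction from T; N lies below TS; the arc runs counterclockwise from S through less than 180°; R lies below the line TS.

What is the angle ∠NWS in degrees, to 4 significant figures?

26.22°

T is at the origin; TS is horizontal with |TS| = 48.1 and S on the +x side, so S = (48.10, 0.000). A1 meets TS tangentially, so NS is at right angles to TS, so N = S + (0, -6.7) = (48.10, -6.700). Since NW ⟂ WR (tangency), |NR| = √(6.7² + 31.8²) = 32.50 regardless of where W sits on A1. So R lies on both circle(T, 71.84) and circle(N, 32.50); the below-TS intersection is R = (62.17, -35.99). W is the foot of the tangent from R: W = (42.79, -10.78).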